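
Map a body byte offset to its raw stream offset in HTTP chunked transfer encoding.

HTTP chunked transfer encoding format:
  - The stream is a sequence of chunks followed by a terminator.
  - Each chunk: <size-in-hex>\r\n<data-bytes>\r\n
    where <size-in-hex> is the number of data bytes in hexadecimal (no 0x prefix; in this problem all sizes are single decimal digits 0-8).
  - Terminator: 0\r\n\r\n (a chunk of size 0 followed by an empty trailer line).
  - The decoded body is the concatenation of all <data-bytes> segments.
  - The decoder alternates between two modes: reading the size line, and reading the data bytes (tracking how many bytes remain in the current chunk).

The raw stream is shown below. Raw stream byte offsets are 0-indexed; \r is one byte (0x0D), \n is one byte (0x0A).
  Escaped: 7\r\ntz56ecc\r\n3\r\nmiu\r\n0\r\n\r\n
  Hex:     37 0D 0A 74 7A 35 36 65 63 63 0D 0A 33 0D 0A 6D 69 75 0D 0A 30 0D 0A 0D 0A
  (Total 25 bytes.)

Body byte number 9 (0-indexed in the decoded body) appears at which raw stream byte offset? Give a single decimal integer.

Chunk 1: stream[0..1]='7' size=0x7=7, data at stream[3..10]='tz56ecc' -> body[0..7], body so far='tz56ecc'
Chunk 2: stream[12..13]='3' size=0x3=3, data at stream[15..18]='miu' -> body[7..10], body so far='tz56eccmiu'
Chunk 3: stream[20..21]='0' size=0 (terminator). Final body='tz56eccmiu' (10 bytes)
Body byte 9 at stream offset 17

Answer: 17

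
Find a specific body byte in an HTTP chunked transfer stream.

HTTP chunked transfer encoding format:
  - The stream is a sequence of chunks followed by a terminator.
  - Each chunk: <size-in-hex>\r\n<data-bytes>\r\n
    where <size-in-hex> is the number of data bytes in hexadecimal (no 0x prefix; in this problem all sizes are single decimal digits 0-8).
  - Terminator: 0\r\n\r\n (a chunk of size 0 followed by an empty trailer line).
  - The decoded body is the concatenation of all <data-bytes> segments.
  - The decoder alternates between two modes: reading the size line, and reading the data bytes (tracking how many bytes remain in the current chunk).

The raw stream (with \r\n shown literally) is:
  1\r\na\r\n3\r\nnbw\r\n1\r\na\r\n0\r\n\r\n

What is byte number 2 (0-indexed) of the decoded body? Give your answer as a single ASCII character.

Answer: b

Derivation:
Chunk 1: stream[0..1]='1' size=0x1=1, data at stream[3..4]='a' -> body[0..1], body so far='a'
Chunk 2: stream[6..7]='3' size=0x3=3, data at stream[9..12]='nbw' -> body[1..4], body so far='anbw'
Chunk 3: stream[14..15]='1' size=0x1=1, data at stream[17..18]='a' -> body[4..5], body so far='anbwa'
Chunk 4: stream[20..21]='0' size=0 (terminator). Final body='anbwa' (5 bytes)
Body byte 2 = 'b'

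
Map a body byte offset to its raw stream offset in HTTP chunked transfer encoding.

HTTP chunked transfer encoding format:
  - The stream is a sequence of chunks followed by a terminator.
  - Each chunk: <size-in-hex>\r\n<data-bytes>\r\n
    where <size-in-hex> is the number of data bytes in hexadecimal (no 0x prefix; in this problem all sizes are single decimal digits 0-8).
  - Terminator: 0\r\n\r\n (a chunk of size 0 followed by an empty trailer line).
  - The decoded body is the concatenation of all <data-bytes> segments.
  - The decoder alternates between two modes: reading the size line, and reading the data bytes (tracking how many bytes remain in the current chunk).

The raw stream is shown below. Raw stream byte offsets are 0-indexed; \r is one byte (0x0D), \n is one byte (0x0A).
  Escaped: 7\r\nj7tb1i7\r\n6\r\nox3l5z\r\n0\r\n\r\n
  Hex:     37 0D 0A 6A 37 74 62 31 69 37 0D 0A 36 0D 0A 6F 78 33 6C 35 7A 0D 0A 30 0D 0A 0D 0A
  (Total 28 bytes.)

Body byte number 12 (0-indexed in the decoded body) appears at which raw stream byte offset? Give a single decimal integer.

Chunk 1: stream[0..1]='7' size=0x7=7, data at stream[3..10]='j7tb1i7' -> body[0..7], body so far='j7tb1i7'
Chunk 2: stream[12..13]='6' size=0x6=6, data at stream[15..21]='ox3l5z' -> body[7..13], body so far='j7tb1i7ox3l5z'
Chunk 3: stream[23..24]='0' size=0 (terminator). Final body='j7tb1i7ox3l5z' (13 bytes)
Body byte 12 at stream offset 20

Answer: 20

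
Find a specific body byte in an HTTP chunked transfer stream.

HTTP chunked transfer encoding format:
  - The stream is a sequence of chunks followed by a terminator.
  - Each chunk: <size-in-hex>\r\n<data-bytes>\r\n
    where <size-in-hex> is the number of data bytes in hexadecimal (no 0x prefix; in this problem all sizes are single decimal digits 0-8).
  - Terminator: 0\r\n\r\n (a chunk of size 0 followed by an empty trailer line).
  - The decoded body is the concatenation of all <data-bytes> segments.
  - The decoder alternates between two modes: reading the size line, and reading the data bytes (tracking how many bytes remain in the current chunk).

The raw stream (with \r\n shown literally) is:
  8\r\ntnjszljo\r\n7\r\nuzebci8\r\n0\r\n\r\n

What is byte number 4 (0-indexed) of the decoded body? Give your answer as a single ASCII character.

Chunk 1: stream[0..1]='8' size=0x8=8, data at stream[3..11]='tnjszljo' -> body[0..8], body so far='tnjszljo'
Chunk 2: stream[13..14]='7' size=0x7=7, data at stream[16..23]='uzebci8' -> body[8..15], body so far='tnjszljouzebci8'
Chunk 3: stream[25..26]='0' size=0 (terminator). Final body='tnjszljouzebci8' (15 bytes)
Body byte 4 = 'z'

Answer: z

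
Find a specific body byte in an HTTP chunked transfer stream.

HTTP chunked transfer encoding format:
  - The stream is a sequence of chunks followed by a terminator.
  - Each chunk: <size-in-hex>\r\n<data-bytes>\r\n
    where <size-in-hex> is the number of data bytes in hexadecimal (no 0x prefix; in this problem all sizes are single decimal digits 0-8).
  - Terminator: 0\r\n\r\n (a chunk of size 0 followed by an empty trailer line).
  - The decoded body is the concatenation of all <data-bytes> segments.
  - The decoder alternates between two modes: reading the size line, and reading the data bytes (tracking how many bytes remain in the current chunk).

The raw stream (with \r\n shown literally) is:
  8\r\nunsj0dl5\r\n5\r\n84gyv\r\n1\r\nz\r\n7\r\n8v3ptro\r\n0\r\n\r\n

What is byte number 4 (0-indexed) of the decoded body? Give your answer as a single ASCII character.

Chunk 1: stream[0..1]='8' size=0x8=8, data at stream[3..11]='unsj0dl5' -> body[0..8], body so far='unsj0dl5'
Chunk 2: stream[13..14]='5' size=0x5=5, data at stream[16..21]='84gyv' -> body[8..13], body so far='unsj0dl584gyv'
Chunk 3: stream[23..24]='1' size=0x1=1, data at stream[26..27]='z' -> body[13..14], body so far='unsj0dl584gyvz'
Chunk 4: stream[29..30]='7' size=0x7=7, data at stream[32..39]='8v3ptro' -> body[14..21], body so far='unsj0dl584gyvz8v3ptro'
Chunk 5: stream[41..42]='0' size=0 (terminator). Final body='unsj0dl584gyvz8v3ptro' (21 bytes)
Body byte 4 = '0'

Answer: 0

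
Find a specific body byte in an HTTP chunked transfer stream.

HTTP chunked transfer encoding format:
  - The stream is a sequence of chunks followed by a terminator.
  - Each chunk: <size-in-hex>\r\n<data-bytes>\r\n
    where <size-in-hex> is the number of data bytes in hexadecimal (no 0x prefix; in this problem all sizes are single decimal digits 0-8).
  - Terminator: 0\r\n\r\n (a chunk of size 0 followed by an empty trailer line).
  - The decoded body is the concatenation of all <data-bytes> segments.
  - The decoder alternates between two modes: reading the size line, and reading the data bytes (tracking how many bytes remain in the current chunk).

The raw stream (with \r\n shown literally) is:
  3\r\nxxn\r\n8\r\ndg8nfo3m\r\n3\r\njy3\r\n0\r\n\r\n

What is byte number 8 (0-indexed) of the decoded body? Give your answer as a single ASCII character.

Answer: o

Derivation:
Chunk 1: stream[0..1]='3' size=0x3=3, data at stream[3..6]='xxn' -> body[0..3], body so far='xxn'
Chunk 2: stream[8..9]='8' size=0x8=8, data at stream[11..19]='dg8nfo3m' -> body[3..11], body so far='xxndg8nfo3m'
Chunk 3: stream[21..22]='3' size=0x3=3, data at stream[24..27]='jy3' -> body[11..14], body so far='xxndg8nfo3mjy3'
Chunk 4: stream[29..30]='0' size=0 (terminator). Final body='xxndg8nfo3mjy3' (14 bytes)
Body byte 8 = 'o'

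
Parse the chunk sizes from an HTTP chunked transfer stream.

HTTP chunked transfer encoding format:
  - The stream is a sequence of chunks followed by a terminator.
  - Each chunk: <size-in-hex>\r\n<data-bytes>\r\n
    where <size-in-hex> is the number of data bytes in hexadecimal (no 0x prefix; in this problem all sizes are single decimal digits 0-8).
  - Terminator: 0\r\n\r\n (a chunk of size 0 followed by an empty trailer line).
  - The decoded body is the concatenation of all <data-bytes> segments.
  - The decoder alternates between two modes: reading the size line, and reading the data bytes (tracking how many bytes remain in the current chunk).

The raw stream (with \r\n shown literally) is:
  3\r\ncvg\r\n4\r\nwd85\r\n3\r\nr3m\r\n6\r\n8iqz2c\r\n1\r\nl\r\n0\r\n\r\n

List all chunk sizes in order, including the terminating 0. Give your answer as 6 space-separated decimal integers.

Chunk 1: stream[0..1]='3' size=0x3=3, data at stream[3..6]='cvg' -> body[0..3], body so far='cvg'
Chunk 2: stream[8..9]='4' size=0x4=4, data at stream[11..15]='wd85' -> body[3..7], body so far='cvgwd85'
Chunk 3: stream[17..18]='3' size=0x3=3, data at stream[20..23]='r3m' -> body[7..10], body so far='cvgwd85r3m'
Chunk 4: stream[25..26]='6' size=0x6=6, data at stream[28..34]='8iqz2c' -> body[10..16], body so far='cvgwd85r3m8iqz2c'
Chunk 5: stream[36..37]='1' size=0x1=1, data at stream[39..40]='l' -> body[16..17], body so far='cvgwd85r3m8iqz2cl'
Chunk 6: stream[42..43]='0' size=0 (terminator). Final body='cvgwd85r3m8iqz2cl' (17 bytes)

Answer: 3 4 3 6 1 0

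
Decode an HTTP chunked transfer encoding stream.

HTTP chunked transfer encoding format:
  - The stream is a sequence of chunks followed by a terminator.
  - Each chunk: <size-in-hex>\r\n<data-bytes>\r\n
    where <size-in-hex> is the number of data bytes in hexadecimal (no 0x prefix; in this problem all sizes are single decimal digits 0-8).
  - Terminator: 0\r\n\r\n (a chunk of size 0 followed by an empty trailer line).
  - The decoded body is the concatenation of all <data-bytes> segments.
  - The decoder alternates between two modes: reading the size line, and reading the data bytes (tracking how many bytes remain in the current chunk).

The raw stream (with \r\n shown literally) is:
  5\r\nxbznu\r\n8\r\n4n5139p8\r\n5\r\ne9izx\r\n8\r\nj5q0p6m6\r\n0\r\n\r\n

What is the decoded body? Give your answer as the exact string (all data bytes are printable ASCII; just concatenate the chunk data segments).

Chunk 1: stream[0..1]='5' size=0x5=5, data at stream[3..8]='xbznu' -> body[0..5], body so far='xbznu'
Chunk 2: stream[10..11]='8' size=0x8=8, data at stream[13..21]='4n5139p8' -> body[5..13], body so far='xbznu4n5139p8'
Chunk 3: stream[23..24]='5' size=0x5=5, data at stream[26..31]='e9izx' -> body[13..18], body so far='xbznu4n5139p8e9izx'
Chunk 4: stream[33..34]='8' size=0x8=8, data at stream[36..44]='j5q0p6m6' -> body[18..26], body so far='xbznu4n5139p8e9izxj5q0p6m6'
Chunk 5: stream[46..47]='0' size=0 (terminator). Final body='xbznu4n5139p8e9izxj5q0p6m6' (26 bytes)

Answer: xbznu4n5139p8e9izxj5q0p6m6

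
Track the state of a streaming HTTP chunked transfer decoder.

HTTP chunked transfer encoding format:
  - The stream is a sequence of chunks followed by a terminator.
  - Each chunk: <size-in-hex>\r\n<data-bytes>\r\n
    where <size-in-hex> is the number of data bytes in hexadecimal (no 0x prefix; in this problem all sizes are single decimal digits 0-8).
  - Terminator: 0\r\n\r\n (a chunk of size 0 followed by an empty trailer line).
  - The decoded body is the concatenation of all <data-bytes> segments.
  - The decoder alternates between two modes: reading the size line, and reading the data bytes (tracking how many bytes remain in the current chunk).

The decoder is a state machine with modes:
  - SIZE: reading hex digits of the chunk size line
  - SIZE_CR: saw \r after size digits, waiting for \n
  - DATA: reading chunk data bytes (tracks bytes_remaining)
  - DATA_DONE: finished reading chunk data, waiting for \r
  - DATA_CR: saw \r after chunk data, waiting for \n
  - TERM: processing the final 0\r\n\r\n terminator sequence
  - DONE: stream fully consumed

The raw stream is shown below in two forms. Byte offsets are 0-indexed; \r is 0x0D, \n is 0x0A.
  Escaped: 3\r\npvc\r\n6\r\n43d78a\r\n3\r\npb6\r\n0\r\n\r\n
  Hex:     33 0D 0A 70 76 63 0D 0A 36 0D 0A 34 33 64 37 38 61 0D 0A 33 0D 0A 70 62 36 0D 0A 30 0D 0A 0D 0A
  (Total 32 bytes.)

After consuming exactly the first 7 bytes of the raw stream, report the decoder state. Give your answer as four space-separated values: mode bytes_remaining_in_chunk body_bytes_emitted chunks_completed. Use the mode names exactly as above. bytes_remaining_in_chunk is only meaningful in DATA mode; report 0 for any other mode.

Byte 0 = '3': mode=SIZE remaining=0 emitted=0 chunks_done=0
Byte 1 = 0x0D: mode=SIZE_CR remaining=0 emitted=0 chunks_done=0
Byte 2 = 0x0A: mode=DATA remaining=3 emitted=0 chunks_done=0
Byte 3 = 'p': mode=DATA remaining=2 emitted=1 chunks_done=0
Byte 4 = 'v': mode=DATA remaining=1 emitted=2 chunks_done=0
Byte 5 = 'c': mode=DATA_DONE remaining=0 emitted=3 chunks_done=0
Byte 6 = 0x0D: mode=DATA_CR remaining=0 emitted=3 chunks_done=0

Answer: DATA_CR 0 3 0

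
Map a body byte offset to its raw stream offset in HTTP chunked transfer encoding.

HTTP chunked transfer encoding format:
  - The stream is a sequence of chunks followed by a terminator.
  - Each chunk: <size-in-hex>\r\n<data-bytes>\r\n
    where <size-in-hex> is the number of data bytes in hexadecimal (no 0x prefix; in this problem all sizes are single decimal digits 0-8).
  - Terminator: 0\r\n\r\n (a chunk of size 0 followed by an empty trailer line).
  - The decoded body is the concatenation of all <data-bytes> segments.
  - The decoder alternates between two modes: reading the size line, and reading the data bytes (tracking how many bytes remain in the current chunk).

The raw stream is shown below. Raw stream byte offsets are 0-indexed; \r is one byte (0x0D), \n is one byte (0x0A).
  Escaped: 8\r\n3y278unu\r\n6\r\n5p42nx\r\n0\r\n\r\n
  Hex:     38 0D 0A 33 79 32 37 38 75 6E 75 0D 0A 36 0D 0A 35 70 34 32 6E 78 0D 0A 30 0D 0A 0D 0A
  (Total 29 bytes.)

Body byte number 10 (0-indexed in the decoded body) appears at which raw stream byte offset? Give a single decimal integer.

Answer: 18

Derivation:
Chunk 1: stream[0..1]='8' size=0x8=8, data at stream[3..11]='3y278unu' -> body[0..8], body so far='3y278unu'
Chunk 2: stream[13..14]='6' size=0x6=6, data at stream[16..22]='5p42nx' -> body[8..14], body so far='3y278unu5p42nx'
Chunk 3: stream[24..25]='0' size=0 (terminator). Final body='3y278unu5p42nx' (14 bytes)
Body byte 10 at stream offset 18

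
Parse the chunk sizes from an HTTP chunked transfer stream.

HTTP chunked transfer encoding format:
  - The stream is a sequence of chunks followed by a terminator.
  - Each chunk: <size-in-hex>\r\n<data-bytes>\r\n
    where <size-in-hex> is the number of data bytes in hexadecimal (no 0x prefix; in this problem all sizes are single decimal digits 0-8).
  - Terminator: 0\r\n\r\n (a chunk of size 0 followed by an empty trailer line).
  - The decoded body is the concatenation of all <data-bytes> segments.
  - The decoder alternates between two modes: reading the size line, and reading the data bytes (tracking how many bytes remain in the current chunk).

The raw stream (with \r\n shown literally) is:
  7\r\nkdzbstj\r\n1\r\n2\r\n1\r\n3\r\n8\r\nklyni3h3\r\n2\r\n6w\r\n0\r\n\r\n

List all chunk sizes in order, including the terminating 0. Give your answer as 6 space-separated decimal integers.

Chunk 1: stream[0..1]='7' size=0x7=7, data at stream[3..10]='kdzbstj' -> body[0..7], body so far='kdzbstj'
Chunk 2: stream[12..13]='1' size=0x1=1, data at stream[15..16]='2' -> body[7..8], body so far='kdzbstj2'
Chunk 3: stream[18..19]='1' size=0x1=1, data at stream[21..22]='3' -> body[8..9], body so far='kdzbstj23'
Chunk 4: stream[24..25]='8' size=0x8=8, data at stream[27..35]='klyni3h3' -> body[9..17], body so far='kdzbstj23klyni3h3'
Chunk 5: stream[37..38]='2' size=0x2=2, data at stream[40..42]='6w' -> body[17..19], body so far='kdzbstj23klyni3h36w'
Chunk 6: stream[44..45]='0' size=0 (terminator). Final body='kdzbstj23klyni3h36w' (19 bytes)

Answer: 7 1 1 8 2 0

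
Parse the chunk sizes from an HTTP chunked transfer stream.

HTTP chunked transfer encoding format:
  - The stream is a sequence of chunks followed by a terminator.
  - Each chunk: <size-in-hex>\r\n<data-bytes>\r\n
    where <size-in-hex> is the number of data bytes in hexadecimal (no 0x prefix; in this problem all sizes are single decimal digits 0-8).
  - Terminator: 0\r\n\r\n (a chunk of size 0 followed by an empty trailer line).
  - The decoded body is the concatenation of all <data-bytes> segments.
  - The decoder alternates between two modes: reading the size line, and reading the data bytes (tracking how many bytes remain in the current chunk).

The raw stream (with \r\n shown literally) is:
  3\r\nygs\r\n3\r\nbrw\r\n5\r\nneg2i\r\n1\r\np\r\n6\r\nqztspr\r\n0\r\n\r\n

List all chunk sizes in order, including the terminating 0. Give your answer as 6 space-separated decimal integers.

Answer: 3 3 5 1 6 0

Derivation:
Chunk 1: stream[0..1]='3' size=0x3=3, data at stream[3..6]='ygs' -> body[0..3], body so far='ygs'
Chunk 2: stream[8..9]='3' size=0x3=3, data at stream[11..14]='brw' -> body[3..6], body so far='ygsbrw'
Chunk 3: stream[16..17]='5' size=0x5=5, data at stream[19..24]='neg2i' -> body[6..11], body so far='ygsbrwneg2i'
Chunk 4: stream[26..27]='1' size=0x1=1, data at stream[29..30]='p' -> body[11..12], body so far='ygsbrwneg2ip'
Chunk 5: stream[32..33]='6' size=0x6=6, data at stream[35..41]='qztspr' -> body[12..18], body so far='ygsbrwneg2ipqztspr'
Chunk 6: stream[43..44]='0' size=0 (terminator). Final body='ygsbrwneg2ipqztspr' (18 bytes)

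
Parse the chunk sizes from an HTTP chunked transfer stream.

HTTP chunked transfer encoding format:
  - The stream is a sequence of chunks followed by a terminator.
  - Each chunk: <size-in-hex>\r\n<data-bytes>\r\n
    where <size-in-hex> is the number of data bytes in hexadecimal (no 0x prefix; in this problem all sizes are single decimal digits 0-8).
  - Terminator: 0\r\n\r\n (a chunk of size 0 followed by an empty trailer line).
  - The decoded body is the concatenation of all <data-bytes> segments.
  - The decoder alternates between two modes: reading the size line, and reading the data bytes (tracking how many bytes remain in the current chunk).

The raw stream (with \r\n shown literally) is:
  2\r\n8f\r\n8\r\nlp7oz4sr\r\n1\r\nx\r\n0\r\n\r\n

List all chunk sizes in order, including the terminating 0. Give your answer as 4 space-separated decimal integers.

Chunk 1: stream[0..1]='2' size=0x2=2, data at stream[3..5]='8f' -> body[0..2], body so far='8f'
Chunk 2: stream[7..8]='8' size=0x8=8, data at stream[10..18]='lp7oz4sr' -> body[2..10], body so far='8flp7oz4sr'
Chunk 3: stream[20..21]='1' size=0x1=1, data at stream[23..24]='x' -> body[10..11], body so far='8flp7oz4srx'
Chunk 4: stream[26..27]='0' size=0 (terminator). Final body='8flp7oz4srx' (11 bytes)

Answer: 2 8 1 0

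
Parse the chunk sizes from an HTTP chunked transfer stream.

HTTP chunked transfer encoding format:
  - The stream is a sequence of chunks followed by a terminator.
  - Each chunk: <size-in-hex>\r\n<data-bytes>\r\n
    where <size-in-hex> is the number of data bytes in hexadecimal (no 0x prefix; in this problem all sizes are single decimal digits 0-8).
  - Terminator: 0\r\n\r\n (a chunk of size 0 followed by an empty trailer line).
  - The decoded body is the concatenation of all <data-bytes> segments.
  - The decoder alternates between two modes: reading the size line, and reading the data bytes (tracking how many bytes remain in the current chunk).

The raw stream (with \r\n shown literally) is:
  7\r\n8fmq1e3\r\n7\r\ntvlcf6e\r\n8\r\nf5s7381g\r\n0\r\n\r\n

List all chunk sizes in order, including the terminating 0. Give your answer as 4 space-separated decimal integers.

Chunk 1: stream[0..1]='7' size=0x7=7, data at stream[3..10]='8fmq1e3' -> body[0..7], body so far='8fmq1e3'
Chunk 2: stream[12..13]='7' size=0x7=7, data at stream[15..22]='tvlcf6e' -> body[7..14], body so far='8fmq1e3tvlcf6e'
Chunk 3: stream[24..25]='8' size=0x8=8, data at stream[27..35]='f5s7381g' -> body[14..22], body so far='8fmq1e3tvlcf6ef5s7381g'
Chunk 4: stream[37..38]='0' size=0 (terminator). Final body='8fmq1e3tvlcf6ef5s7381g' (22 bytes)

Answer: 7 7 8 0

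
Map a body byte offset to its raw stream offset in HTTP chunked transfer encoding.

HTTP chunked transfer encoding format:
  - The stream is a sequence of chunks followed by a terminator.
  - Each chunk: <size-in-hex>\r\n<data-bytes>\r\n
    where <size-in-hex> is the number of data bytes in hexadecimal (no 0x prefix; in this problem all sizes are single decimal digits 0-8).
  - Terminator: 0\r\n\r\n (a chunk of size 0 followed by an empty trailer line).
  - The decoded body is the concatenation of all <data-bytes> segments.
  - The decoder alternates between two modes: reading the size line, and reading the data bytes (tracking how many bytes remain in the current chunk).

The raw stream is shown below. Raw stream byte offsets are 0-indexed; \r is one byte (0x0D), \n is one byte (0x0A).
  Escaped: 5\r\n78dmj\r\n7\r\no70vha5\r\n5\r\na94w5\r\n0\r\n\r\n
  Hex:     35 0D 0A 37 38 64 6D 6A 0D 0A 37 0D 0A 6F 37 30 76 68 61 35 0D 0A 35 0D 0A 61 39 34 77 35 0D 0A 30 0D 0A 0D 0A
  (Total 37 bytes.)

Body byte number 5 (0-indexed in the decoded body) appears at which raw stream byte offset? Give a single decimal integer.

Chunk 1: stream[0..1]='5' size=0x5=5, data at stream[3..8]='78dmj' -> body[0..5], body so far='78dmj'
Chunk 2: stream[10..11]='7' size=0x7=7, data at stream[13..20]='o70vha5' -> body[5..12], body so far='78dmjo70vha5'
Chunk 3: stream[22..23]='5' size=0x5=5, data at stream[25..30]='a94w5' -> body[12..17], body so far='78dmjo70vha5a94w5'
Chunk 4: stream[32..33]='0' size=0 (terminator). Final body='78dmjo70vha5a94w5' (17 bytes)
Body byte 5 at stream offset 13

Answer: 13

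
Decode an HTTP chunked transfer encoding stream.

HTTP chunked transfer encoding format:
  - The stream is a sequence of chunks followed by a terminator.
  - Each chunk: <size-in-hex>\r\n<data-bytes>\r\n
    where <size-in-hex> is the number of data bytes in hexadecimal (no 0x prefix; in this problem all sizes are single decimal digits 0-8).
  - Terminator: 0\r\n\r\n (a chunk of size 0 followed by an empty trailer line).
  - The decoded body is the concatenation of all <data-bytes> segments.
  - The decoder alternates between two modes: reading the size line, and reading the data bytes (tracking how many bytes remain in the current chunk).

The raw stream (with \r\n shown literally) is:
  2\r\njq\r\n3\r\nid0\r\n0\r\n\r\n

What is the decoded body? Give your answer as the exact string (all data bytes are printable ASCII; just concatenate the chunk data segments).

Answer: jqid0

Derivation:
Chunk 1: stream[0..1]='2' size=0x2=2, data at stream[3..5]='jq' -> body[0..2], body so far='jq'
Chunk 2: stream[7..8]='3' size=0x3=3, data at stream[10..13]='id0' -> body[2..5], body so far='jqid0'
Chunk 3: stream[15..16]='0' size=0 (terminator). Final body='jqid0' (5 bytes)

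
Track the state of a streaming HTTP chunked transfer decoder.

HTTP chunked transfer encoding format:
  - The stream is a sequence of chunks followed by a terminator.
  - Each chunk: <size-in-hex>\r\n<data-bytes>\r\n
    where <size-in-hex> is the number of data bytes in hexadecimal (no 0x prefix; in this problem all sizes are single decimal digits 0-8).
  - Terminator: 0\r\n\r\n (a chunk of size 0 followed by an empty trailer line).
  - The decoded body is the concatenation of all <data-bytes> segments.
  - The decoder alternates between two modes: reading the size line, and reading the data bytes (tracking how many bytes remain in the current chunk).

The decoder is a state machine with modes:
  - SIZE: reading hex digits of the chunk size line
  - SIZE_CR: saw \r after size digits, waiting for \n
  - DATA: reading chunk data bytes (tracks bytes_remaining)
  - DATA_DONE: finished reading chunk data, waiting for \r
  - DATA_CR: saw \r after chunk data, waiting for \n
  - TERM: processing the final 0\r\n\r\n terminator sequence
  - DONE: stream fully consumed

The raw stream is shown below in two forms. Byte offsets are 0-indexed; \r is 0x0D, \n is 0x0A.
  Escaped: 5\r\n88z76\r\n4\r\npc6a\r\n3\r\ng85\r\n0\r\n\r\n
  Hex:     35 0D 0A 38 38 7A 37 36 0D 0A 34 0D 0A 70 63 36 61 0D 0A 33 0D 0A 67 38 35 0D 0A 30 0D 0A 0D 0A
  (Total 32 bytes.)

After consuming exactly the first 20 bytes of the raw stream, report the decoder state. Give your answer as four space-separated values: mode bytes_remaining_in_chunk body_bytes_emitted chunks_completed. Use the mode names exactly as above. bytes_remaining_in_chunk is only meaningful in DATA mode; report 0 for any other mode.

Answer: SIZE 0 9 2

Derivation:
Byte 0 = '5': mode=SIZE remaining=0 emitted=0 chunks_done=0
Byte 1 = 0x0D: mode=SIZE_CR remaining=0 emitted=0 chunks_done=0
Byte 2 = 0x0A: mode=DATA remaining=5 emitted=0 chunks_done=0
Byte 3 = '8': mode=DATA remaining=4 emitted=1 chunks_done=0
Byte 4 = '8': mode=DATA remaining=3 emitted=2 chunks_done=0
Byte 5 = 'z': mode=DATA remaining=2 emitted=3 chunks_done=0
Byte 6 = '7': mode=DATA remaining=1 emitted=4 chunks_done=0
Byte 7 = '6': mode=DATA_DONE remaining=0 emitted=5 chunks_done=0
Byte 8 = 0x0D: mode=DATA_CR remaining=0 emitted=5 chunks_done=0
Byte 9 = 0x0A: mode=SIZE remaining=0 emitted=5 chunks_done=1
Byte 10 = '4': mode=SIZE remaining=0 emitted=5 chunks_done=1
Byte 11 = 0x0D: mode=SIZE_CR remaining=0 emitted=5 chunks_done=1
Byte 12 = 0x0A: mode=DATA remaining=4 emitted=5 chunks_done=1
Byte 13 = 'p': mode=DATA remaining=3 emitted=6 chunks_done=1
Byte 14 = 'c': mode=DATA remaining=2 emitted=7 chunks_done=1
Byte 15 = '6': mode=DATA remaining=1 emitted=8 chunks_done=1
Byte 16 = 'a': mode=DATA_DONE remaining=0 emitted=9 chunks_done=1
Byte 17 = 0x0D: mode=DATA_CR remaining=0 emitted=9 chunks_done=1
Byte 18 = 0x0A: mode=SIZE remaining=0 emitted=9 chunks_done=2
Byte 19 = '3': mode=SIZE remaining=0 emitted=9 chunks_done=2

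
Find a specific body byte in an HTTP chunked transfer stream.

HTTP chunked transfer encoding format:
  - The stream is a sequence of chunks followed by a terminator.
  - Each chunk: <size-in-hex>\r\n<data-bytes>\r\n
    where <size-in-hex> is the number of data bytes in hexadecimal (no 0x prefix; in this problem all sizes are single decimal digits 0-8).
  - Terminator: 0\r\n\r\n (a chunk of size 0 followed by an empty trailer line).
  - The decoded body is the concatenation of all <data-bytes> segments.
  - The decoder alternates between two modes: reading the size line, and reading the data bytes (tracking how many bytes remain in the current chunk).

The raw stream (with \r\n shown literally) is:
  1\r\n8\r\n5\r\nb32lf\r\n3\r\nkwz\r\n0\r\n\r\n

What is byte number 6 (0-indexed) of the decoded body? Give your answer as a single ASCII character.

Answer: k

Derivation:
Chunk 1: stream[0..1]='1' size=0x1=1, data at stream[3..4]='8' -> body[0..1], body so far='8'
Chunk 2: stream[6..7]='5' size=0x5=5, data at stream[9..14]='b32lf' -> body[1..6], body so far='8b32lf'
Chunk 3: stream[16..17]='3' size=0x3=3, data at stream[19..22]='kwz' -> body[6..9], body so far='8b32lfkwz'
Chunk 4: stream[24..25]='0' size=0 (terminator). Final body='8b32lfkwz' (9 bytes)
Body byte 6 = 'k'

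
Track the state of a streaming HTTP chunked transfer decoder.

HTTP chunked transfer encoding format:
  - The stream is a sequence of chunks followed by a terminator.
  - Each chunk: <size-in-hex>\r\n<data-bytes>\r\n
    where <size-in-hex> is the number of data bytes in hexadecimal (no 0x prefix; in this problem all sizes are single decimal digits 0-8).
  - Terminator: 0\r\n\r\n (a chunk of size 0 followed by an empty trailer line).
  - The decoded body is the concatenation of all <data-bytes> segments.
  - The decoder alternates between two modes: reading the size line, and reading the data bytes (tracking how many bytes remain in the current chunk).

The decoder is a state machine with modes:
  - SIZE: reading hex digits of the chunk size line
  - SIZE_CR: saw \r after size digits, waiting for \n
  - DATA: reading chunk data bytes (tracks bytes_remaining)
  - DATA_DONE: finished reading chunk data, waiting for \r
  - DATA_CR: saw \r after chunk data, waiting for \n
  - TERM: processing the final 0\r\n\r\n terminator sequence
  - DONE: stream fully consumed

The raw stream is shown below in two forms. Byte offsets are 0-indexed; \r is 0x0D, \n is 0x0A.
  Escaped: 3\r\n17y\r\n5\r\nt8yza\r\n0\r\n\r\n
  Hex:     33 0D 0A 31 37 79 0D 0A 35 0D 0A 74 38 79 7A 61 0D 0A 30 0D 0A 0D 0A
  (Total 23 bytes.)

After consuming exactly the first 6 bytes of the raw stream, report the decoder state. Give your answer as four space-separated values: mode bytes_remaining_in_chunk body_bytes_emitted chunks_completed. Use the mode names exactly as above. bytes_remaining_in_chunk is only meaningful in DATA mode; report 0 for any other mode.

Byte 0 = '3': mode=SIZE remaining=0 emitted=0 chunks_done=0
Byte 1 = 0x0D: mode=SIZE_CR remaining=0 emitted=0 chunks_done=0
Byte 2 = 0x0A: mode=DATA remaining=3 emitted=0 chunks_done=0
Byte 3 = '1': mode=DATA remaining=2 emitted=1 chunks_done=0
Byte 4 = '7': mode=DATA remaining=1 emitted=2 chunks_done=0
Byte 5 = 'y': mode=DATA_DONE remaining=0 emitted=3 chunks_done=0

Answer: DATA_DONE 0 3 0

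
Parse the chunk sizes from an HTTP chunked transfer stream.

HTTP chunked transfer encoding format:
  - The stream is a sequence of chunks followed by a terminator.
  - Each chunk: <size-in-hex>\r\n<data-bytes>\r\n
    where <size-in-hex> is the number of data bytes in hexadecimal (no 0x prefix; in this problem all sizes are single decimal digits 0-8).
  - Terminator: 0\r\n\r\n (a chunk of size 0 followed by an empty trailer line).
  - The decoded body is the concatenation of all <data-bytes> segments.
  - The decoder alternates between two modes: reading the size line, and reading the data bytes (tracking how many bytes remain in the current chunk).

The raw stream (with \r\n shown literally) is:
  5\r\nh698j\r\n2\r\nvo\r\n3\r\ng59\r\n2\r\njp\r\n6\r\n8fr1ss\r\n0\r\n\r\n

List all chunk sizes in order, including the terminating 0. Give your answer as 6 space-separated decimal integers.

Chunk 1: stream[0..1]='5' size=0x5=5, data at stream[3..8]='h698j' -> body[0..5], body so far='h698j'
Chunk 2: stream[10..11]='2' size=0x2=2, data at stream[13..15]='vo' -> body[5..7], body so far='h698jvo'
Chunk 3: stream[17..18]='3' size=0x3=3, data at stream[20..23]='g59' -> body[7..10], body so far='h698jvog59'
Chunk 4: stream[25..26]='2' size=0x2=2, data at stream[28..30]='jp' -> body[10..12], body so far='h698jvog59jp'
Chunk 5: stream[32..33]='6' size=0x6=6, data at stream[35..41]='8fr1ss' -> body[12..18], body so far='h698jvog59jp8fr1ss'
Chunk 6: stream[43..44]='0' size=0 (terminator). Final body='h698jvog59jp8fr1ss' (18 bytes)

Answer: 5 2 3 2 6 0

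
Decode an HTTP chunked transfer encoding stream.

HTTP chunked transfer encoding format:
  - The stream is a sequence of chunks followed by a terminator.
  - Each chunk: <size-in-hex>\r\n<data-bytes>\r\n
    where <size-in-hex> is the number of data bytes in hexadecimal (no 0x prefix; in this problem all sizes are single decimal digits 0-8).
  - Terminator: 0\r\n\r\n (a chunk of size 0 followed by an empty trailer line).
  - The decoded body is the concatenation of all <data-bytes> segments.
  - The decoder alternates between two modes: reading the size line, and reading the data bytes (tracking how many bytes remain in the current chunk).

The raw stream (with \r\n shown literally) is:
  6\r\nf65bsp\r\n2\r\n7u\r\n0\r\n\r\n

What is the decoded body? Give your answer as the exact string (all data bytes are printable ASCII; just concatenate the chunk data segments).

Answer: f65bsp7u

Derivation:
Chunk 1: stream[0..1]='6' size=0x6=6, data at stream[3..9]='f65bsp' -> body[0..6], body so far='f65bsp'
Chunk 2: stream[11..12]='2' size=0x2=2, data at stream[14..16]='7u' -> body[6..8], body so far='f65bsp7u'
Chunk 3: stream[18..19]='0' size=0 (terminator). Final body='f65bsp7u' (8 bytes)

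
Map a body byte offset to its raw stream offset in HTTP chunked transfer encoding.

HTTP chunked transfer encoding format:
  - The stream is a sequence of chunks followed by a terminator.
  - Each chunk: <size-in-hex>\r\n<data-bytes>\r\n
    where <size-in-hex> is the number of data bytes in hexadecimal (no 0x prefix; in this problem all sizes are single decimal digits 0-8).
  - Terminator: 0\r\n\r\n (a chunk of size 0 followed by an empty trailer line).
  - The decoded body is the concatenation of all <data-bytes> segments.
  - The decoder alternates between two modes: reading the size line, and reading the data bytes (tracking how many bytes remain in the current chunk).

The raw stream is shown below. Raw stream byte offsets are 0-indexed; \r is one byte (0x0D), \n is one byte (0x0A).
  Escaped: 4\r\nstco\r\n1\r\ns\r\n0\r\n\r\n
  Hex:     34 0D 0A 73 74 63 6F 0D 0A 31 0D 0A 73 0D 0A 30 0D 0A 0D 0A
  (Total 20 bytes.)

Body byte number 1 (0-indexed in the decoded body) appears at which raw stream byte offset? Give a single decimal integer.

Answer: 4

Derivation:
Chunk 1: stream[0..1]='4' size=0x4=4, data at stream[3..7]='stco' -> body[0..4], body so far='stco'
Chunk 2: stream[9..10]='1' size=0x1=1, data at stream[12..13]='s' -> body[4..5], body so far='stcos'
Chunk 3: stream[15..16]='0' size=0 (terminator). Final body='stcos' (5 bytes)
Body byte 1 at stream offset 4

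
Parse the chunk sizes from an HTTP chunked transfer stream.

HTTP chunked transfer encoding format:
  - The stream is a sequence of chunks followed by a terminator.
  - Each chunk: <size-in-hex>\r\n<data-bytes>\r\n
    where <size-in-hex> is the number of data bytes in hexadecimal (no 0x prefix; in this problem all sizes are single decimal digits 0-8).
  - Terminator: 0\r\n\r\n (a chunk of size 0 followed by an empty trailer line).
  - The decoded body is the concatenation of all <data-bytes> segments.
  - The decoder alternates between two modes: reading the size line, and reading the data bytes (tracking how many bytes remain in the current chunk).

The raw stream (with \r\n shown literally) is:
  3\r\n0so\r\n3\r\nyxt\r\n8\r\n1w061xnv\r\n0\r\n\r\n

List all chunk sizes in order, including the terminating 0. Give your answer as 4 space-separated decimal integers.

Answer: 3 3 8 0

Derivation:
Chunk 1: stream[0..1]='3' size=0x3=3, data at stream[3..6]='0so' -> body[0..3], body so far='0so'
Chunk 2: stream[8..9]='3' size=0x3=3, data at stream[11..14]='yxt' -> body[3..6], body so far='0soyxt'
Chunk 3: stream[16..17]='8' size=0x8=8, data at stream[19..27]='1w061xnv' -> body[6..14], body so far='0soyxt1w061xnv'
Chunk 4: stream[29..30]='0' size=0 (terminator). Final body='0soyxt1w061xnv' (14 bytes)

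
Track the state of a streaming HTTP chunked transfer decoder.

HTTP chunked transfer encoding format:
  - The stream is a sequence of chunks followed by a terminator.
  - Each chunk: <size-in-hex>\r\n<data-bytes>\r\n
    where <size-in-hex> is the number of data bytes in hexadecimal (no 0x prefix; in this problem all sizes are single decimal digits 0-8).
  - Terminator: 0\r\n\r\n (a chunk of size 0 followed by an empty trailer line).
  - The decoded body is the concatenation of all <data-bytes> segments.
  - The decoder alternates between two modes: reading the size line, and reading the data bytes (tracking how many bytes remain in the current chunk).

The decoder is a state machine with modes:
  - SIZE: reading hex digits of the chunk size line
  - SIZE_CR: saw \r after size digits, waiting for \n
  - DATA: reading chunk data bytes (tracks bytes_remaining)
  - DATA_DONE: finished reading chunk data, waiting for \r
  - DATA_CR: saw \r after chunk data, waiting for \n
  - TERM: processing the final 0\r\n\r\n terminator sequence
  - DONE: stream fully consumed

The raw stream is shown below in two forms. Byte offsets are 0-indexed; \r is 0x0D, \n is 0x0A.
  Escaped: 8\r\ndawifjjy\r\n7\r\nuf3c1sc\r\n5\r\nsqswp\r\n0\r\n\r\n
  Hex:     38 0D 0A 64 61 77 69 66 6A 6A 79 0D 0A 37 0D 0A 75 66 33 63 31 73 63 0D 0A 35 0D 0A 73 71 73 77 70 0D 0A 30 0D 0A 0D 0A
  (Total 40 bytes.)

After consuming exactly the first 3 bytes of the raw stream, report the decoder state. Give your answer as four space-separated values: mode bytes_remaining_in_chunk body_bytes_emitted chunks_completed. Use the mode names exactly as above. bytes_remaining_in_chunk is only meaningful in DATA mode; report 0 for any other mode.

Byte 0 = '8': mode=SIZE remaining=0 emitted=0 chunks_done=0
Byte 1 = 0x0D: mode=SIZE_CR remaining=0 emitted=0 chunks_done=0
Byte 2 = 0x0A: mode=DATA remaining=8 emitted=0 chunks_done=0

Answer: DATA 8 0 0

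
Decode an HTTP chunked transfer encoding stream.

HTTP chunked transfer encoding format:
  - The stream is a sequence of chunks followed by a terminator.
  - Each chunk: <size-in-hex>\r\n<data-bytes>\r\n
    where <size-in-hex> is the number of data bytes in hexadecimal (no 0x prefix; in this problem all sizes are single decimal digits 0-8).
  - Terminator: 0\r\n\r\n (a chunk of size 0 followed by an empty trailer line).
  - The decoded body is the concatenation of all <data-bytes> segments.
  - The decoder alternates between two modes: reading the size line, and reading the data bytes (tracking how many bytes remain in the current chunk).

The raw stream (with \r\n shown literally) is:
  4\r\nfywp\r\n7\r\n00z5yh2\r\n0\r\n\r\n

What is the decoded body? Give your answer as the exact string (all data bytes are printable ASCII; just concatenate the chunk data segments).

Chunk 1: stream[0..1]='4' size=0x4=4, data at stream[3..7]='fywp' -> body[0..4], body so far='fywp'
Chunk 2: stream[9..10]='7' size=0x7=7, data at stream[12..19]='00z5yh2' -> body[4..11], body so far='fywp00z5yh2'
Chunk 3: stream[21..22]='0' size=0 (terminator). Final body='fywp00z5yh2' (11 bytes)

Answer: fywp00z5yh2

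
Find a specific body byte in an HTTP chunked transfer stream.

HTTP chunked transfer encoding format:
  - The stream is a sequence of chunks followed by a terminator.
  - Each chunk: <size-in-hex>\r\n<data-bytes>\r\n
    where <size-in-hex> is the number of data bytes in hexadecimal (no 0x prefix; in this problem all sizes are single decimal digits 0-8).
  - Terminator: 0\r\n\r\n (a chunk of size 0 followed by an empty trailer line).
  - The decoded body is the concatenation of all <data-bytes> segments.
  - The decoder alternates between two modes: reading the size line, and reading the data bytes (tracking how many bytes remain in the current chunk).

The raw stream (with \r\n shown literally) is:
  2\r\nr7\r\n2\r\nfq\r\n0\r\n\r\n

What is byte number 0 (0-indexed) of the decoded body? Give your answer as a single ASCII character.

Answer: r

Derivation:
Chunk 1: stream[0..1]='2' size=0x2=2, data at stream[3..5]='r7' -> body[0..2], body so far='r7'
Chunk 2: stream[7..8]='2' size=0x2=2, data at stream[10..12]='fq' -> body[2..4], body so far='r7fq'
Chunk 3: stream[14..15]='0' size=0 (terminator). Final body='r7fq' (4 bytes)
Body byte 0 = 'r'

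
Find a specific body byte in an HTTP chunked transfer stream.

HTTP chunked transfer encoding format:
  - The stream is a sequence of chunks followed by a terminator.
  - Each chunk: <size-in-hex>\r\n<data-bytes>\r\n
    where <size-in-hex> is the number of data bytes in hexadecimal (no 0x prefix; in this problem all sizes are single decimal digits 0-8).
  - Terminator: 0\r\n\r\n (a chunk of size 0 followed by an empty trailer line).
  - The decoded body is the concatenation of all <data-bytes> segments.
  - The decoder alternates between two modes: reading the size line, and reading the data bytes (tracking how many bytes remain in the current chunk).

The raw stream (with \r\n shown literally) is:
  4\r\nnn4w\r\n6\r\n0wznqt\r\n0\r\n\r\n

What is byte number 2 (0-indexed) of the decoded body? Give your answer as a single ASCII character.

Chunk 1: stream[0..1]='4' size=0x4=4, data at stream[3..7]='nn4w' -> body[0..4], body so far='nn4w'
Chunk 2: stream[9..10]='6' size=0x6=6, data at stream[12..18]='0wznqt' -> body[4..10], body so far='nn4w0wznqt'
Chunk 3: stream[20..21]='0' size=0 (terminator). Final body='nn4w0wznqt' (10 bytes)
Body byte 2 = '4'

Answer: 4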